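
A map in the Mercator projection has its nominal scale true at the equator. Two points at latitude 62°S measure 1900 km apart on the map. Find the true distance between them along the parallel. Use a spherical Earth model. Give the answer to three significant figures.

892 km

The Mercator projection is conformal; its linear scale factor is the same in every direction and equals sec φ = 1/cos φ.
Along the parallel at 62°, map distances are exaggerated by k = sec 62° = 2.130.
True distance = 1900 / 2.130 = 1900 × cos 62° ≈ 892 km.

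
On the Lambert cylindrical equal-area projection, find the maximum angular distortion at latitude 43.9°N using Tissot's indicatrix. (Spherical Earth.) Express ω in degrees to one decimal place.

The Lambert cylindrical equal-area projection is the cylindrical equal-area projection with its standard parallel at the equator (φ₀ = 0). For cylindrical equal-area with standard parallel φ₀, h = cos φ / cos φ₀ and k = cos φ₀ / cos φ, so h·k = 1.
At 43.9°: h = 0.7206, k = 1.388; principal scales a = 1.388, b = 0.7206.
sin(ω/2) = (a − b)/(a + b) = 0.6673/2.108 = 0.3165, so ω = 2 arcsin(0.3165) ≈ 36.9°.

36.9°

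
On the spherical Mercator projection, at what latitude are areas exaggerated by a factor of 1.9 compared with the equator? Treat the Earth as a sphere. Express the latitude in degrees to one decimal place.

Mercator areal scale is sec²φ.
sec²φ = 1.9  ⇒  cos²φ = 0.5263  ⇒  cos φ = 0.7255.
φ = arccos(0.7255) ≈ 43.5°.

43.5°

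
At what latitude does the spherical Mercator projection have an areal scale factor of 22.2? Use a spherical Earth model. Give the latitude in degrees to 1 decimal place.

Mercator areal scale is sec²φ.
sec²φ = 22.2  ⇒  cos²φ = 0.04505  ⇒  cos φ = 0.2122.
φ = arccos(0.2122) ≈ 77.7°.

77.7°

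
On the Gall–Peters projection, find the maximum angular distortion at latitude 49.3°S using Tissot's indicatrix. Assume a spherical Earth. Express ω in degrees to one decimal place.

The Gall–Peters projection is cylindrical equal-area with φ₀ = 45°. A cylindrical equal-area projection with standard parallel φ₀ has meridian scale h = cos φ / cos φ₀ and parallel scale k = cos φ₀ / cos φ (so areas are preserved, h·k = 1).
At 49.3°: h = 0.9222, k = 1.084; principal scales a = 1.084, b = 0.9222.
sin(ω/2) = (a − b)/(a + b) = 0.1621/2.007 = 0.08081, so ω = 2 arcsin(0.08081) ≈ 9.3°.

9.3°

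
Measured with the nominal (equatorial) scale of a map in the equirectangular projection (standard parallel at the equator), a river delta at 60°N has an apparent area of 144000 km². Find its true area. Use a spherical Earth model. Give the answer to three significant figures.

Plate carrée maps x = Rλ, y = Rφ. The meridian scale is h = 1 and the parallel scale is k = 1/cos φ = sec φ.
Areal scale = h·k = 1 × sec φ; at 60°, h = 1.000, k = 2.000, so h·k = 2.000.
True area = apparent / (areal scale) = 144000 / 2.000 ≈ 72000 km².

72000 km²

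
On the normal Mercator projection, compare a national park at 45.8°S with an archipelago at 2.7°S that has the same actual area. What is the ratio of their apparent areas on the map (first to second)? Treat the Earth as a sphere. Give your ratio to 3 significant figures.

2.05

Mercator is conformal with k = sec φ, so areal scale = k² = sec²φ.
At 45.8°: sec²(45.8°) = 1/0.6972² = 2.057.
At 2.7°: sec²(2.7°) = 1/0.9989² = 1.002.
Ratio = 2.057/1.002 = cos²(2.7°)/cos²(45.8°) ≈ 2.05.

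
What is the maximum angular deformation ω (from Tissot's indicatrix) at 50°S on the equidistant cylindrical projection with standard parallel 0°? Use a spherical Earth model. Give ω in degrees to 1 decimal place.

25.1°

For the equirectangular projection with φ₀ = 0 (plate carrée), h = 1 along meridians and k = sec φ along parallels.
At 50°: h = 1.000, k = 1.556; principal scales a = 1.556, b = 1.000.
sin(ω/2) = (a − b)/(a + b) = 0.5557/2.556 = 0.2174, so ω = 2 arcsin(0.2174) ≈ 25.1°.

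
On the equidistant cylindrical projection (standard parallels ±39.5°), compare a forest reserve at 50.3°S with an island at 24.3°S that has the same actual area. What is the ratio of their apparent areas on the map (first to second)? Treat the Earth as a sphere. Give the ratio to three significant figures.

With standard parallel φ₀ = 39.5°, the equirectangular projection gives x = Rλ cos φ₀, y = Rφ, so h = 1 and k = cos 39.5° / cos φ.
Areal scale at 50.3°: h·k = 1.000 × 1.208 = 1.208.
Areal scale at 24.3°: h·k = 1.000 × 0.8466 = 0.8466.
Ratio = 1.208/0.8466 ≈ 1.43.

1.43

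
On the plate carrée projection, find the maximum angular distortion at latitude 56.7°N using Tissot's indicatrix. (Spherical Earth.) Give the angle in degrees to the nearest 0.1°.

Plate carrée maps x = Rλ, y = Rφ. The meridian scale is h = 1 and the parallel scale is k = 1/cos φ = sec φ.
At 56.7°: h = 1.000, k = 1.821; principal scales a = 1.821, b = 1.000.
sin(ω/2) = (a − b)/(a + b) = 0.8214/2.821 = 0.2911, so ω = 2 arcsin(0.2911) ≈ 33.9°.

33.9°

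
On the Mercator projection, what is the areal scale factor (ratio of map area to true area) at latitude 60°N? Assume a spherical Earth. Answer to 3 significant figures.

4.00

The Mercator projection is conformal; its linear scale factor is the same in every direction and equals sec φ = 1/cos φ.
Areal scale = k² = sec²φ = 1/cos²(60°) = 1/0.5000² = 4.000.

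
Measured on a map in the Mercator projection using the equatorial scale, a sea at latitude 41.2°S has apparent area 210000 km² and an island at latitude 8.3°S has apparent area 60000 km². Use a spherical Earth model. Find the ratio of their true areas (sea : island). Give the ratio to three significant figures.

2.02

On Mercator the areal scale is sec²φ, so true area = apparent × cos²φ.
True area of sea: 210000 × cos²(41.2°) = 210000 × 0.5661 = 118900 km².
True area of island: 60000 × cos²(8.3°) = 60000 × 0.9792 = 58750 km².
Ratio = 118900 / 58750 ≈ 2.02.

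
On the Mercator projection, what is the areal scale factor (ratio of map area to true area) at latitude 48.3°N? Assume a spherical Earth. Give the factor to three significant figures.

2.26

The Mercator projection is conformal; its linear scale factor is the same in every direction and equals sec φ = 1/cos φ.
Areal scale = k² = sec²φ = 1/cos²(48.3°) = 1/0.6652² = 2.260.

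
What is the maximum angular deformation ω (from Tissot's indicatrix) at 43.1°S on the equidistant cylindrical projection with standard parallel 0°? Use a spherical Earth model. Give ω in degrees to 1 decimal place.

Plate carrée maps x = Rλ, y = Rφ. The meridian scale is h = 1 and the parallel scale is k = 1/cos φ = sec φ.
At 43.1°: h = 1.000, k = 1.370; principal scales a = 1.370, b = 1.000.
sin(ω/2) = (a − b)/(a + b) = 0.3696/2.370 = 0.1560, so ω = 2 arcsin(0.1560) ≈ 17.9°.

17.9°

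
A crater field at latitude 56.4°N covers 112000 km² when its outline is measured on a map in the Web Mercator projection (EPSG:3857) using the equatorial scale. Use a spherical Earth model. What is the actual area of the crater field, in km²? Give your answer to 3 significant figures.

34300 km²

The Mercator projection is conformal; its linear scale factor is the same in every direction and equals sec φ = 1/cos φ.
Areal scale = k² = sec²φ = 1/cos²(56.4°) = 1/0.5534² = 3.265.
True area = apparent / (areal scale) = 112000 / 3.265 ≈ 34300 km².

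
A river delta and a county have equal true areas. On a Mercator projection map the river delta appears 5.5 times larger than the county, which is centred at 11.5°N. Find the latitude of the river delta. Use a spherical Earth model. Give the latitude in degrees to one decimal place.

65.3°

On Mercator, (apparent₁)/(apparent₂) = sec²φ₁ / sec²φ₂ when true areas are equal.
cos²φ₂ / cos²φ₁ = 5.5  ⇒  cos φ₁ = cos 11.5° / √5.5 = 0.9799/2.345 = 0.4178.
φ₁ = arccos(0.4178) ≈ 65.3°.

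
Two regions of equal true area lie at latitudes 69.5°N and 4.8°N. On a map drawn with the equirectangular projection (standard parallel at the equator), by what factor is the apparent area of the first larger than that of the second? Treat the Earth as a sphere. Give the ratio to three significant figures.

2.85

For the equirectangular projection with φ₀ = 0 (plate carrée), h = 1 along meridians and k = sec φ along parallels.
Areal scale at 69.5°: h·k = 1.000 × 2.855 = 2.855.
Areal scale at 4.8°: h·k = 1.000 × 1.004 = 1.004.
Ratio = 2.855/1.004 ≈ 2.85.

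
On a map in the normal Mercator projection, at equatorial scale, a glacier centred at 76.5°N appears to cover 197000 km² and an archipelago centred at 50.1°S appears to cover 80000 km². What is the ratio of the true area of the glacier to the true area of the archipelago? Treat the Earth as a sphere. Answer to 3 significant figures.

Since Mercator area scale is 1/cos²φ, the true area equals the apparent area multiplied by cos²φ.
True area of glacier: 197000 × cos²(76.5°) = 197000 × 0.05450 = 10740 km².
True area of archipelago: 80000 × cos²(50.1°) = 80000 × 0.4115 = 32920 km².
Ratio = 10740 / 32920 ≈ 0.326.

0.326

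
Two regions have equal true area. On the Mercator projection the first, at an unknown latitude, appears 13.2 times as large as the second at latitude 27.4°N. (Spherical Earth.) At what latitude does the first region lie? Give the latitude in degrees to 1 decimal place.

75.9°

For equal true areas on Mercator, apparent areas scale as sec²φ, so the ratio is cos²φ₂ / cos²φ₁.
cos²φ₂ / cos²φ₁ = 13.2  ⇒  cos φ₁ = cos 27.4° / √13.2 = 0.8878/3.633 = 0.2444.
φ₁ = arccos(0.2444) ≈ 75.9°.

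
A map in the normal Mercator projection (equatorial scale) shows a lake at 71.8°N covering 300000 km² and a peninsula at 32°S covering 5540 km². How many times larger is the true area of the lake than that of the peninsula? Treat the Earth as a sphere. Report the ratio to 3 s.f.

7.35

Since Mercator area scale is 1/cos²φ, the true area equals the apparent area multiplied by cos²φ.
True area of lake: 300000 × cos²(71.8°) = 300000 × 0.09755 = 29270 km².
True area of peninsula: 5540 × cos²(32°) = 5540 × 0.7192 = 3984 km².
Ratio = 29270 / 3984 ≈ 7.35.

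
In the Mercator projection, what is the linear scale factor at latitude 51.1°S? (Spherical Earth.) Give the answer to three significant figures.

1.59

The Mercator projection is conformal; its linear scale factor is the same in every direction and equals sec φ = 1/cos φ.
k = 1/cos 51.1° = 1/0.6280 = 1.592.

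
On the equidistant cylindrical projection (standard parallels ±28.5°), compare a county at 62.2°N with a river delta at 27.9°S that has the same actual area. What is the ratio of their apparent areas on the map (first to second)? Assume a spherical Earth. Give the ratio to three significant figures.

1.89

With standard parallel φ₀ = 28.5°, the equirectangular projection gives x = Rλ cos φ₀, y = Rφ, so h = 1 and k = cos 28.5° / cos φ.
Areal scale at 62.2°: h·k = 1.000 × 1.884 = 1.884.
Areal scale at 27.9°: h·k = 1.000 × 0.9944 = 0.9944.
Ratio = 1.884/0.9944 ≈ 1.89.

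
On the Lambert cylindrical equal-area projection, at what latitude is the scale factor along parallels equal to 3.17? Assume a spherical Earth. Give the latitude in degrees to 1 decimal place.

The Lambert cylindrical equal-area projection is the cylindrical equal-area projection with its standard parallel at the equator (φ₀ = 0). For cylindrical equal-area with standard parallel φ₀, h = cos φ / cos φ₀ and k = cos φ₀ / cos φ, so h·k = 1.
k = cos φ₀ / cos φ = 3.17  ⇒  cos φ = cos 0° / 3.17 = 0.3155.
φ = arccos(0.3155) ≈ 71.6°.

71.6°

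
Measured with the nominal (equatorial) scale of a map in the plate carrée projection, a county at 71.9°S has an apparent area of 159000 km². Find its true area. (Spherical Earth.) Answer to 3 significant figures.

49400 km²

For the equirectangular projection with φ₀ = 0 (plate carrée), h = 1 along meridians and k = sec φ along parallels.
Areal scale = h·k = 1 × sec φ; at 71.9°, h = 1.000, k = 3.219, so h·k = 3.219.
True area = apparent / (areal scale) = 159000 / 3.219 ≈ 49400 km².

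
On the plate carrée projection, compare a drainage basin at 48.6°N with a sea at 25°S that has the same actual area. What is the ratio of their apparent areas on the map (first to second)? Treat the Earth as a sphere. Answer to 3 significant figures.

Plate carrée maps x = Rλ, y = Rφ. The meridian scale is h = 1 and the parallel scale is k = 1/cos φ = sec φ.
Areal scale at 48.6°: h·k = 1.000 × 1.512 = 1.512.
Areal scale at 25°: h·k = 1.000 × 1.103 = 1.103.
Ratio = 1.512/1.103 ≈ 1.37.

1.37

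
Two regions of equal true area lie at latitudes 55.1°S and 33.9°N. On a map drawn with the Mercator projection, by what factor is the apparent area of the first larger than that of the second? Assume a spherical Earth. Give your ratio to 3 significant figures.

Mercator areal scale is sec²φ.
At 55.1°: sec²(55.1°) = 1/0.5721² = 3.055.
At 33.9°: sec²(33.9°) = 1/0.8300² = 1.452.
Ratio = 3.055/1.452 = cos²(33.9°)/cos²(55.1°) ≈ 2.10.

2.10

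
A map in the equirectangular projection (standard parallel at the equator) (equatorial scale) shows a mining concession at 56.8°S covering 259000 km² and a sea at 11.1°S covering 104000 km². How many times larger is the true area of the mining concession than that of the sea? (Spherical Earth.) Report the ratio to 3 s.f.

1.39

On the plate carrée, areal scale = h·k = 1 × sec φ, so true area = apparent × cos φ.
True area of mining concession: 259000 × cos(56.8°) = 259000 × 0.5476 = 141800 km².
True area of sea: 104000 × cos(11.1°) = 104000 × 0.9813 = 102100 km².
Ratio = 141800 / 102100 ≈ 1.39.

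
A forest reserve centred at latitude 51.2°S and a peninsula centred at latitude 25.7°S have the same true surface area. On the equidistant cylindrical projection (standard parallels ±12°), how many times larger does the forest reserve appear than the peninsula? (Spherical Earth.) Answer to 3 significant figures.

1.44

The equidistant cylindrical projection with φ₀ = 12° has h = 1 (meridians true) and k = cos φ₀ / cos φ along parallels.
Areal scale at 51.2°: h·k = 1.000 × 1.561 = 1.561.
Areal scale at 25.7°: h·k = 1.000 × 1.086 = 1.086.
Ratio = 1.561/1.086 ≈ 1.44.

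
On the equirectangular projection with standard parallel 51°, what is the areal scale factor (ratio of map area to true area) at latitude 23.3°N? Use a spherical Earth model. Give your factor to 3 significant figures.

0.685

The equidistant cylindrical projection with φ₀ = 51° has h = 1 (meridians true) and k = cos φ₀ / cos φ along parallels.
Areal scale = h·k = 1 × cos φ₀ / cos φ; at 23.3°, h = 1.000, k = 0.6852, so h·k = 0.6852.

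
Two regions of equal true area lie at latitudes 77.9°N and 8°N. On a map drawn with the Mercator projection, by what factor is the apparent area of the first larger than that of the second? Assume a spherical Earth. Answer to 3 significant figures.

Mercator is conformal with k = sec φ, so areal scale = k² = sec²φ.
At 77.9°: sec²(77.9°) = 1/0.2096² = 22.76.
At 8°: sec²(8°) = 1/0.9903² = 1.020.
Ratio = 22.76/1.020 = cos²(8°)/cos²(77.9°) ≈ 22.3.

22.3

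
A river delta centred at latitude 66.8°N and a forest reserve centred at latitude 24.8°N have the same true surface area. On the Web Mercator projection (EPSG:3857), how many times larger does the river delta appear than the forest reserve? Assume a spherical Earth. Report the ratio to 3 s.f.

Mercator areal scale is sec²φ.
At 66.8°: sec²(66.8°) = 1/0.3939² = 6.444.
At 24.8°: sec²(24.8°) = 1/0.9078² = 1.214.
Ratio = 6.444/1.214 = cos²(24.8°)/cos²(66.8°) ≈ 5.31.

5.31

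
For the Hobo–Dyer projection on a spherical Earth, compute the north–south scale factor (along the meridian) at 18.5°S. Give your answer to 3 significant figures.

1.20

Hobo–Dyer is a cylindrical equal-area projection with standard parallels at ±37.5°. Cylindrical equal-area (φ₀ = 37.5°): h = cos φ / cos 37.5° along meridians, k = cos 37.5° / cos φ along parallels; h·k = 1.
h = cos 18.5° / cos 37.5° = 0.9483/0.7934 = 1.195.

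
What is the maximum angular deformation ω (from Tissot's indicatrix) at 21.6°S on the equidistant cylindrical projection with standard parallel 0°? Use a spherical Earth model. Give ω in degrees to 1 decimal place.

4.2°

For the equirectangular projection with φ₀ = 0 (plate carrée), h = 1 along meridians and k = sec φ along parallels.
At 21.6°: h = 1.000, k = 1.076; principal scales a = 1.076, b = 1.000.
sin(ω/2) = (a − b)/(a + b) = 0.07553/2.076 = 0.03639, so ω = 2 arcsin(0.03639) ≈ 4.2°.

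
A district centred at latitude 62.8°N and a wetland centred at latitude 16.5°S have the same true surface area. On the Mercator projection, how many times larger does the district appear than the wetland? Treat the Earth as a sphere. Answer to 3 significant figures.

4.40

Mercator is conformal with k = sec φ, so areal scale = k² = sec²φ.
At 62.8°: sec²(62.8°) = 1/0.4571² = 4.786.
At 16.5°: sec²(16.5°) = 1/0.9588² = 1.088.
Ratio = 4.786/1.088 = cos²(16.5°)/cos²(62.8°) ≈ 4.40.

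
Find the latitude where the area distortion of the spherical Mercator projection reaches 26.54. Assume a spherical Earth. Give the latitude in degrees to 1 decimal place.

78.8°

Mercator areal scale is sec²φ.
sec²φ = 26.54  ⇒  cos²φ = 0.03768  ⇒  cos φ = 0.1941.
φ = arccos(0.1941) ≈ 78.8°.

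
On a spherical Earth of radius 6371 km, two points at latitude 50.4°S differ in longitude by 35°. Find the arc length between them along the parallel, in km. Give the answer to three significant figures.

2480 km

Arc length along a parallel = R cos φ · Δλ (with Δλ in radians).
= 6371 × cos 50.4° × (35° × π/180) = 6371 × 0.6374 × 0.6109 ≈ 2480 km.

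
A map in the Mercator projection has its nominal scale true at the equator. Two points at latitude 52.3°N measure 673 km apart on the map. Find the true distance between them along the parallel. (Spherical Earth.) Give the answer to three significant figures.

412 km

For Mercator, h = k = sec φ (a conformal cylindrical projection has a single point scale, 1/cos φ).
Along the parallel at 52.3°, map distances are exaggerated by k = sec 52.3° = 1.635.
True distance = 673 / 1.635 = 673 × cos 52.3° ≈ 412 km.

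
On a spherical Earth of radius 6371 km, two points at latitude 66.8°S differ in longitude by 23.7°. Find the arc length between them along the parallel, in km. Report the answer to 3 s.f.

Arc length along a parallel = R cos φ · Δλ (with Δλ in radians).
= 6371 × cos 66.8° × (23.7° × π/180) = 6371 × 0.3939 × 0.4136 ≈ 1040 km.

1040 km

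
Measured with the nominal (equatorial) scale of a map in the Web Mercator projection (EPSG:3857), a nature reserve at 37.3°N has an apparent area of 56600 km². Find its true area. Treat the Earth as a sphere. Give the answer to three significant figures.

For Mercator, h = k = sec φ (a conformal cylindrical projection has a single point scale, 1/cos φ).
Areal scale = k² = sec²φ = 1/cos²(37.3°) = 1/0.7955² = 1.580.
True area = apparent / (areal scale) = 56600 / 1.580 ≈ 35800 km².

35800 km²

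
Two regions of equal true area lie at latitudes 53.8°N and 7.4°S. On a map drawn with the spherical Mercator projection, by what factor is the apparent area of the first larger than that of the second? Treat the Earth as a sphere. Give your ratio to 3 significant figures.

2.82

Mercator areal scale is sec²φ.
At 53.8°: sec²(53.8°) = 1/0.5906² = 2.867.
At 7.4°: sec²(7.4°) = 1/0.9917² = 1.017.
Ratio = 2.867/1.017 = cos²(7.4°)/cos²(53.8°) ≈ 2.82.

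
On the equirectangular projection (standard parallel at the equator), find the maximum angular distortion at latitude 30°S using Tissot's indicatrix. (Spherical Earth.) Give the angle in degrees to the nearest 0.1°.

In the plate carrée (x = Rλ, y = Rφ), meridians are true-scale (h = 1) and parallels are stretched by k = sec φ.
At 30°: h = 1.000, k = 1.155; principal scales a = 1.155, b = 1.000.
sin(ω/2) = (a − b)/(a + b) = 0.1547/2.155 = 0.07180, so ω = 2 arcsin(0.07180) ≈ 8.2°.

8.2°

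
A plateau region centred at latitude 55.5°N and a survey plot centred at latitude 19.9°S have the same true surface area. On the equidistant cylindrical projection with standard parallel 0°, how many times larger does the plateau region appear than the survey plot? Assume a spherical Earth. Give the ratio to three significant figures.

Plate carrée maps x = Rλ, y = Rφ. The meridian scale is h = 1 and the parallel scale is k = 1/cos φ = sec φ.
Areal scale at 55.5°: h·k = 1.000 × 1.766 = 1.766.
Areal scale at 19.9°: h·k = 1.000 × 1.064 = 1.064.
Ratio = 1.766/1.064 ≈ 1.66.

1.66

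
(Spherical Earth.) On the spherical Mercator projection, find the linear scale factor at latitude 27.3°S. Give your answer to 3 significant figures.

Mercator is conformal, so the point scale is isotropic: h = k = sec φ = 1/cos φ.
k = 1/cos 27.3° = 1/0.8886 = 1.125.

1.13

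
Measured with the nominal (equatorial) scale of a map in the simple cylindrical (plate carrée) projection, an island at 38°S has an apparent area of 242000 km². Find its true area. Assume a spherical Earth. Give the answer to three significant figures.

In the plate carrée (x = Rλ, y = Rφ), meridians are true-scale (h = 1) and parallels are stretched by k = sec φ.
Areal scale = h·k = 1 × sec φ; at 38°, h = 1.000, k = 1.269, so h·k = 1.269.
True area = apparent / (areal scale) = 242000 / 1.269 ≈ 191000 km².

191000 km²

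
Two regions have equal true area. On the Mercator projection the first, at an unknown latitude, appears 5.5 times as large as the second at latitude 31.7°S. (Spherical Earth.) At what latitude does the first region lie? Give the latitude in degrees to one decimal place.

For equal true areas on Mercator, apparent areas scale as sec²φ, so the ratio is cos²φ₂ / cos²φ₁.
cos²φ₂ / cos²φ₁ = 5.5  ⇒  cos φ₁ = cos 31.7° / √5.5 = 0.8508/2.345 = 0.3628.
φ₁ = arccos(0.3628) ≈ 68.7°.

68.7°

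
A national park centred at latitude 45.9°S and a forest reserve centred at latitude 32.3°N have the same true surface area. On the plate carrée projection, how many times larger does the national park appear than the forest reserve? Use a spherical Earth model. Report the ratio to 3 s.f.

1.21

For the equirectangular projection with φ₀ = 0 (plate carrée), h = 1 along meridians and k = sec φ along parallels.
Areal scale at 45.9°: h·k = 1.000 × 1.437 = 1.437.
Areal scale at 32.3°: h·k = 1.000 × 1.183 = 1.183.
Ratio = 1.437/1.183 ≈ 1.21.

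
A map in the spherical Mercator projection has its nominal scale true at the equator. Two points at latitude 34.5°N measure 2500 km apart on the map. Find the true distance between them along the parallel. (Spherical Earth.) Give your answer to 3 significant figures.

The Mercator projection is conformal; its linear scale factor is the same in every direction and equals sec φ = 1/cos φ.
Along the parallel at 34.5°, map distances are exaggerated by k = sec 34.5° = 1.213.
True distance = 2500 / 1.213 = 2500 × cos 34.5° ≈ 2060 km.

2060 km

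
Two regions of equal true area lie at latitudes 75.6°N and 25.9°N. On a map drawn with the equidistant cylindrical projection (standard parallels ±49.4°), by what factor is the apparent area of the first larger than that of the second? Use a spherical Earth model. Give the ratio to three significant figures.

With standard parallel φ₀ = 49.4°, the equirectangular projection gives x = Rλ cos φ₀, y = Rφ, so h = 1 and k = cos 49.4° / cos φ.
Areal scale at 75.6°: h·k = 1.000 × 2.617 = 2.617.
Areal scale at 25.9°: h·k = 1.000 × 0.7234 = 0.7234.
Ratio = 2.617/0.7234 ≈ 3.62.

3.62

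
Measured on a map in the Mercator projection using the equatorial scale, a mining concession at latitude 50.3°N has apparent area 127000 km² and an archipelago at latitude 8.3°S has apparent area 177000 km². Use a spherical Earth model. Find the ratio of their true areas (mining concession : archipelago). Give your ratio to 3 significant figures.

On Mercator the areal scale is sec²φ, so true area = apparent × cos²φ.
True area of mining concession: 127000 × cos²(50.3°) = 127000 × 0.4080 = 51820 km².
True area of archipelago: 177000 × cos²(8.3°) = 177000 × 0.9792 = 173300 km².
Ratio = 51820 / 173300 ≈ 0.299.

0.299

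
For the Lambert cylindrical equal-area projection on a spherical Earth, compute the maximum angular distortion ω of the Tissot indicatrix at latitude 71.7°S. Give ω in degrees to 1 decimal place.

The Lambert cylindrical equal-area projection is the cylindrical equal-area projection with its standard parallel at the equator (φ₀ = 0). Cylindrical equal-area (φ₀ = 0°): h = cos φ / cos 0° along meridians, k = cos 0° / cos φ along parallels; h·k = 1.
At 71.7°: h = 0.3140, k = 3.185; principal scales a = 3.185, b = 0.3140.
sin(ω/2) = (a − b)/(a + b) = 2.871/3.499 = 0.8205, so ω = 2 arcsin(0.8205) ≈ 110.3°.

110.3°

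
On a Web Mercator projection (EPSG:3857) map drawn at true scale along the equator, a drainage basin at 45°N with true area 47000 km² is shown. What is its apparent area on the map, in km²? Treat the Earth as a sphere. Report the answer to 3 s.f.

The Mercator projection is conformal; its linear scale factor is the same in every direction and equals sec φ = 1/cos φ.
Areal scale = k² = sec²φ = 1/cos²(45°) = 1/0.7071² = 2.000.
Apparent area = 47000 × 2.000 ≈ 94000 km².

94000 km²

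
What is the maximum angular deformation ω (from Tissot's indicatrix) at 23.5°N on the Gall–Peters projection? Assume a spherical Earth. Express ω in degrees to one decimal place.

The Gall–Peters projection is cylindrical equal-area with φ₀ = 45°. Cylindrical equal-area (φ₀ = 45°): h = cos φ / cos 45° along meridians, k = cos 45° / cos φ along parallels; h·k = 1.
At 23.5°: h = 1.297, k = 0.7711; principal scales a = 1.297, b = 0.7711.
sin(ω/2) = (a − b)/(a + b) = 0.5259/2.068 = 0.2543, so ω = 2 arcsin(0.2543) ≈ 29.5°.

29.5°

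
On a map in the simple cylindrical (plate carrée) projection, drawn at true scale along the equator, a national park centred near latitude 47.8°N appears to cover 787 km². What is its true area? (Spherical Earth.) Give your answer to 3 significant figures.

Plate carrée maps x = Rλ, y = Rφ. The meridian scale is h = 1 and the parallel scale is k = 1/cos φ = sec φ.
Areal scale = h·k = 1 × sec φ; at 47.8°, h = 1.000, k = 1.489, so h·k = 1.489.
True area = apparent / (areal scale) = 787 / 1.489 ≈ 529 km².

529 km²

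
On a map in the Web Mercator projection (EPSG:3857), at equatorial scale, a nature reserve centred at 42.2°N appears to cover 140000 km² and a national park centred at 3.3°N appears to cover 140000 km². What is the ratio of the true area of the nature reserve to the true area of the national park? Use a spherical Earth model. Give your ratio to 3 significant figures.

On Mercator the areal scale is sec²φ, so true area = apparent × cos²φ.
True area of nature reserve: 140000 × cos²(42.2°) = 140000 × 0.5488 = 76830 km².
True area of national park: 140000 × cos²(3.3°) = 140000 × 0.9967 = 139500 km².
Ratio = 76830 / 139500 ≈ 0.551.

0.551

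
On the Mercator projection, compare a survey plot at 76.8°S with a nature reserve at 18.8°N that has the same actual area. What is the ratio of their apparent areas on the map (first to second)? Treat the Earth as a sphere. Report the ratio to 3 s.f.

17.2

Mercator is conformal with k = sec φ, so areal scale = k² = sec²φ.
At 76.8°: sec²(76.8°) = 1/0.2284² = 19.18.
At 18.8°: sec²(18.8°) = 1/0.9466² = 1.116.
Ratio = 19.18/1.116 = cos²(18.8°)/cos²(76.8°) ≈ 17.2.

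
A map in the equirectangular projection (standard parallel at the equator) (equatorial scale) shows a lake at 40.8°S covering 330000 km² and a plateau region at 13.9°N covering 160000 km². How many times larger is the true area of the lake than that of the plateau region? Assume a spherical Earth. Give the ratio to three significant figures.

On the plate carrée, areal scale = h·k = 1 × sec φ, so true area = apparent × cos φ.
True area of lake: 330000 × cos(40.8°) = 330000 × 0.7570 = 249800 km².
True area of plateau region: 160000 × cos(13.9°) = 160000 × 0.9707 = 155300 km².
Ratio = 249800 / 155300 ≈ 1.61.

1.61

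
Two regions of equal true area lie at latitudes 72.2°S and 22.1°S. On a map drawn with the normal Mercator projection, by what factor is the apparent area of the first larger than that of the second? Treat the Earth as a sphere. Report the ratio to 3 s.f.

9.19

Mercator areal scale is sec²φ.
At 72.2°: sec²(72.2°) = 1/0.3057² = 10.70.
At 22.1°: sec²(22.1°) = 1/0.9265² = 1.165.
Ratio = 10.70/1.165 = cos²(22.1°)/cos²(72.2°) ≈ 9.19.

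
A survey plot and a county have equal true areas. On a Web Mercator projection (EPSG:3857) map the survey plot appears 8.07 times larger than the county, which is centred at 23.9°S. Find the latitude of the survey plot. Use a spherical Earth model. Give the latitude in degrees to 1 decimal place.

71.2°

For equal true areas on Mercator, apparent areas scale as sec²φ, so the ratio is cos²φ₂ / cos²φ₁.
cos²φ₂ / cos²φ₁ = 8.07  ⇒  cos φ₁ = cos 23.9° / √8.07 = 0.9143/2.841 = 0.3218.
φ₁ = arccos(0.3218) ≈ 71.2°.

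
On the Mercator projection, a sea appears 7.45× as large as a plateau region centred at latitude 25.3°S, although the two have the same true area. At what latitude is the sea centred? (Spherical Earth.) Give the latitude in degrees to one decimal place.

70.7°

For equal true areas on Mercator, apparent areas scale as sec²φ, so the ratio is cos²φ₂ / cos²φ₁.
cos²φ₂ / cos²φ₁ = 7.45  ⇒  cos φ₁ = cos 25.3° / √7.45 = 0.9041/2.729 = 0.3312.
φ₁ = arccos(0.3312) ≈ 70.7°.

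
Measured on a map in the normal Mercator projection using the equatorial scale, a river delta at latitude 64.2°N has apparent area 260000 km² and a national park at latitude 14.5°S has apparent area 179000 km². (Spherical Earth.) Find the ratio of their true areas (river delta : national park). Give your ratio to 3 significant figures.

Mercator's areal exaggeration is sec²φ; hence true area = (apparent area) · cos²φ.
True area of river delta: 260000 × cos²(64.2°) = 260000 × 0.1894 = 49250 km².
True area of national park: 179000 × cos²(14.5°) = 179000 × 0.9373 = 167800 km².
Ratio = 49250 / 167800 ≈ 0.294.

0.294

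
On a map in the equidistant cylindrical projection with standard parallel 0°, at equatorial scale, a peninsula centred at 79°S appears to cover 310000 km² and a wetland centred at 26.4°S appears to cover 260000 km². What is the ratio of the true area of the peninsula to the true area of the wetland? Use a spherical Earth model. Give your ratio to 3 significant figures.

Plate carrée has h = 1 and k = sec φ, giving areal scale sec φ; true area = (apparent area) · cos φ.
True area of peninsula: 310000 × cos(79°) = 310000 × 0.1908 = 59150 km².
True area of wetland: 260000 × cos(26.4°) = 260000 × 0.8957 = 232900 km².
Ratio = 59150 / 232900 ≈ 0.254.

0.254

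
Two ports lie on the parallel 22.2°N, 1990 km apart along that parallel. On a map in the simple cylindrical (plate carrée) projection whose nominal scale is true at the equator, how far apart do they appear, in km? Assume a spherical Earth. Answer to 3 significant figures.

Plate carrée maps x = Rλ, y = Rφ. The meridian scale is h = 1 and the parallel scale is k = 1/cos φ = sec φ.
Along the parallel, k = sec 22.2° = 1/0.9259 = 1.080.
Map distance = 1990 × 1.080 ≈ 2150 km.

2150 km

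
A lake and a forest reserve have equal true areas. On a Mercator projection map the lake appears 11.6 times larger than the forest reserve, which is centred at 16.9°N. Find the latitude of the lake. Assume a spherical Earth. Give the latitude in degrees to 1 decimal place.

For equal true areas on Mercator, apparent areas scale as sec²φ, so the ratio is cos²φ₂ / cos²φ₁.
cos²φ₂ / cos²φ₁ = 11.6  ⇒  cos φ₁ = cos 16.9° / √11.6 = 0.9568/3.406 = 0.2809.
φ₁ = arccos(0.2809) ≈ 73.7°.

73.7°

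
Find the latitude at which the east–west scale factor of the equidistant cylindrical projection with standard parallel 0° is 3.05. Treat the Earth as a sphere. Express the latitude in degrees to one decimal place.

70.9°

Plate carrée: h = 1, k = sec φ along parallels.
sec φ = 3.05  ⇒  cos φ = 0.3279  ⇒  φ ≈ 70.9°.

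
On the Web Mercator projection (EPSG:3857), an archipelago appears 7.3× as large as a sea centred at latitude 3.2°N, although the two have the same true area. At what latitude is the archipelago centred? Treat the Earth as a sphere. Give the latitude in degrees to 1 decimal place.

68.3°

On Mercator, (apparent₁)/(apparent₂) = sec²φ₁ / sec²φ₂ when true areas are equal.
cos²φ₂ / cos²φ₁ = 7.3  ⇒  cos φ₁ = cos 3.2° / √7.3 = 0.9984/2.702 = 0.3695.
φ₁ = arccos(0.3695) ≈ 68.3°.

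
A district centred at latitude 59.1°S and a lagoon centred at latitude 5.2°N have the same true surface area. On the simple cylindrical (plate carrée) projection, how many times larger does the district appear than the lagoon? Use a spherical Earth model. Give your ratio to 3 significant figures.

1.94

For the equirectangular projection with φ₀ = 0 (plate carrée), h = 1 along meridians and k = sec φ along parallels.
Areal scale at 59.1°: h·k = 1.000 × 1.947 = 1.947.
Areal scale at 5.2°: h·k = 1.000 × 1.004 = 1.004.
Ratio = 1.947/1.004 ≈ 1.94.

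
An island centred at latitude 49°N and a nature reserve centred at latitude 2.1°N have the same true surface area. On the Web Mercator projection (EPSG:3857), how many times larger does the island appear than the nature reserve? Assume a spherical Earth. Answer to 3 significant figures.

Mercator areal scale is sec²φ.
At 49°: sec²(49°) = 1/0.6561² = 2.323.
At 2.1°: sec²(2.1°) = 1/0.9993² = 1.001.
Ratio = 2.323/1.001 = cos²(2.1°)/cos²(49°) ≈ 2.32.

2.32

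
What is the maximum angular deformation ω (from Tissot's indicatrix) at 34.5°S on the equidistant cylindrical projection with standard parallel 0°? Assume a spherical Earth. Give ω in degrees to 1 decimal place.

11.1°

In the plate carrée (x = Rλ, y = Rφ), meridians are true-scale (h = 1) and parallels are stretched by k = sec φ.
At 34.5°: h = 1.000, k = 1.213; principal scales a = 1.213, b = 1.000.
sin(ω/2) = (a − b)/(a + b) = 0.2134/2.213 = 0.09642, so ω = 2 arcsin(0.09642) ≈ 11.1°.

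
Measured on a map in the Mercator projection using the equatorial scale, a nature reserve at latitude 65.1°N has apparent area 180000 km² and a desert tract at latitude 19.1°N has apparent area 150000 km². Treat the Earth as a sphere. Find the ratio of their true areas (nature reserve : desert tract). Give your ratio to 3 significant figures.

Since Mercator area scale is 1/cos²φ, the true area equals the apparent area multiplied by cos²φ.
True area of nature reserve: 180000 × cos²(65.1°) = 180000 × 0.1773 = 31910 km².
True area of desert tract: 150000 × cos²(19.1°) = 150000 × 0.8929 = 133900 km².
Ratio = 31910 / 133900 ≈ 0.238.

0.238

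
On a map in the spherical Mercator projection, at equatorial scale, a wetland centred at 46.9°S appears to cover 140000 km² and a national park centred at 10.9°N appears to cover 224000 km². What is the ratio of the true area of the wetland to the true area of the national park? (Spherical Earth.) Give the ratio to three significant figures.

0.303

Mercator's areal exaggeration is sec²φ; hence true area = (apparent area) · cos²φ.
True area of wetland: 140000 × cos²(46.9°) = 140000 × 0.4669 = 65360 km².
True area of national park: 224000 × cos²(10.9°) = 224000 × 0.9642 = 216000 km².
Ratio = 65360 / 216000 ≈ 0.303.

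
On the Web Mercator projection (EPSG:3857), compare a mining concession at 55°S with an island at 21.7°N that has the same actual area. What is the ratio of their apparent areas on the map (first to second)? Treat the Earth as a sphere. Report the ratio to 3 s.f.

Mercator is conformal with k = sec φ, so areal scale = k² = sec²φ.
At 55°: sec²(55°) = 1/0.5736² = 3.040.
At 21.7°: sec²(21.7°) = 1/0.9291² = 1.158.
Ratio = 3.040/1.158 = cos²(21.7°)/cos²(55°) ≈ 2.62.

2.62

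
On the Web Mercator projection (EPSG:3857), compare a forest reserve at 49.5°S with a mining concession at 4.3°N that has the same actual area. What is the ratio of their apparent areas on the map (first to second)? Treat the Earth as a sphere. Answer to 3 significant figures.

2.36

Mercator areal scale is sec²φ.
At 49.5°: sec²(49.5°) = 1/0.6494² = 2.371.
At 4.3°: sec²(4.3°) = 1/0.9972² = 1.006.
Ratio = 2.371/1.006 = cos²(4.3°)/cos²(49.5°) ≈ 2.36.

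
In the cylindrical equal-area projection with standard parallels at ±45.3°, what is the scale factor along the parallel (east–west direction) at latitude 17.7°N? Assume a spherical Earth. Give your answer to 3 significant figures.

0.738

Cylindrical equal-area (φ₀ = 45.3°): h = cos φ / cos 45.3° along meridians, k = cos 45.3° / cos φ along parallels; h·k = 1.
k = cos 45.3° / cos 17.7° = 0.7034/0.9527 = 0.7383.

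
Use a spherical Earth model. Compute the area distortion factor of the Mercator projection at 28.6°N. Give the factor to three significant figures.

Mercator is conformal, so the point scale is isotropic: h = k = sec φ = 1/cos φ.
Areal scale = k² = sec²φ = 1/cos²(28.6°) = 1/0.8780² = 1.297.

1.30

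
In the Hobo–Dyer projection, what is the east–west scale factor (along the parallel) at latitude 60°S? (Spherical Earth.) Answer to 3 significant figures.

Hobo–Dyer is a cylindrical equal-area projection with standard parallels at ±37.5°. A cylindrical equal-area projection with standard parallel φ₀ has meridian scale h = cos φ / cos φ₀ and parallel scale k = cos φ₀ / cos φ (so areas are preserved, h·k = 1).
k = cos 37.5° / cos 60° = 0.7934/0.5000 = 1.587.

1.59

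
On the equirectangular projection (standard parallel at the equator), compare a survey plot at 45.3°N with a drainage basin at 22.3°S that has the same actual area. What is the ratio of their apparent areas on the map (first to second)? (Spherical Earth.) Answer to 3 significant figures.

In the plate carrée (x = Rλ, y = Rφ), meridians are true-scale (h = 1) and parallels are stretched by k = sec φ.
Areal scale at 45.3°: h·k = 1.000 × 1.422 = 1.422.
Areal scale at 22.3°: h·k = 1.000 × 1.081 = 1.081.
Ratio = 1.422/1.081 ≈ 1.32.

1.32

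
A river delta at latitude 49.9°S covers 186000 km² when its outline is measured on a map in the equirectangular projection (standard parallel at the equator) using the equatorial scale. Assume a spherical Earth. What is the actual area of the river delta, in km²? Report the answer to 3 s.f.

For the equirectangular projection with φ₀ = 0 (plate carrée), h = 1 along meridians and k = sec φ along parallels.
Areal scale = h·k = 1 × sec φ; at 49.9°, h = 1.000, k = 1.552, so h·k = 1.552.
True area = apparent / (areal scale) = 186000 / 1.552 ≈ 120000 km².

120000 km²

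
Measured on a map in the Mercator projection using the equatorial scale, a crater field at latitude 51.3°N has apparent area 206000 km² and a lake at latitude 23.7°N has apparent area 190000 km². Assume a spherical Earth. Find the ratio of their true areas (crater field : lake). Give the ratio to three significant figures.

On Mercator the areal scale is sec²φ, so true area = apparent × cos²φ.
True area of crater field: 206000 × cos²(51.3°) = 206000 × 0.3909 = 80530 km².
True area of lake: 190000 × cos²(23.7°) = 190000 × 0.8384 = 159300 km².
Ratio = 80530 / 159300 ≈ 0.506.

0.506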